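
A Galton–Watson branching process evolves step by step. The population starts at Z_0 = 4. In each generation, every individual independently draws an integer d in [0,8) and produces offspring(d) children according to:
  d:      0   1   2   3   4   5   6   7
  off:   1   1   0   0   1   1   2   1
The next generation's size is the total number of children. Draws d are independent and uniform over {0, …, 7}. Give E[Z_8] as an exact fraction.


5764801/4194304

Outcome values over d=0..7: [1, 1, 0, 0, 1, 1, 2, 1]
Σy = 7, Σy² = 9, M = 8
μ = 7/8 = 7/8,  σ² = 9/8 − (7/8)² = 23/64
E[Z_0] = 4
E[Z_1] = 7/8·E[Z_0] = 7/2
E[Z_2] = 7/8·E[Z_1] = 49/16
E[Z_3] = 7/8·E[Z_2] = 343/128
E[Z_4] = 7/8·E[Z_3] = 2401/1024
E[Z_5] = 7/8·E[Z_4] = 16807/8192
E[Z_6] = 7/8·E[Z_5] = 117649/65536
E[Z_7] = 7/8·E[Z_6] = 823543/524288
E[Z_8] = 7/8·E[Z_7] = 5764801/4194304


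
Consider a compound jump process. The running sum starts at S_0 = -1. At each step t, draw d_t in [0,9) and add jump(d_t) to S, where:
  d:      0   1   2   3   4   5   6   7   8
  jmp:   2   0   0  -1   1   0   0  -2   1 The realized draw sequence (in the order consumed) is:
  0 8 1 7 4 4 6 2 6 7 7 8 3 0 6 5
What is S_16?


t=0: S=-1, d=0, jump=2, S_1=1
t=1: S=1, d=8, jump=1, S_2=2
t=2: S=2, d=1, jump=0, S_3=2
t=3: S=2, d=7, jump=-2, S_4=0
t=4: S=0, d=4, jump=1, S_5=1
t=5: S=1, d=4, jump=1, S_6=2
t=6: S=2, d=6, jump=0, S_7=2
t=7: S=2, d=2, jump=0, S_8=2
t=8: S=2, d=6, jump=0, S_9=2
t=9: S=2, d=7, jump=-2, S_10=0
t=10: S=0, d=7, jump=-2, S_11=-2
t=11: S=-2, d=8, jump=1, S_12=-1
t=12: S=-1, d=3, jump=-1, S_13=-2
t=13: S=-2, d=0, jump=2, S_14=0
t=14: S=0, d=6, jump=0, S_15=0
t=15: S=0, d=5, jump=0, S_16=0

0


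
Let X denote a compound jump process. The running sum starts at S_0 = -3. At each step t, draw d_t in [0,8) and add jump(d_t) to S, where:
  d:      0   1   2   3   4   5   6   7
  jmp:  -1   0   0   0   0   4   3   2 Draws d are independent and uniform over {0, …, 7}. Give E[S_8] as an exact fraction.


5

Outcome values over d=0..7: [-1, 0, 0, 0, 0, 4, 3, 2]
Σy = 8, Σy² = 30, M = 8
μ = 8/8 = 1,  σ² = 30/8 − (1)² = 11/4
E[S_8] = -3 + 8·(1) = 5


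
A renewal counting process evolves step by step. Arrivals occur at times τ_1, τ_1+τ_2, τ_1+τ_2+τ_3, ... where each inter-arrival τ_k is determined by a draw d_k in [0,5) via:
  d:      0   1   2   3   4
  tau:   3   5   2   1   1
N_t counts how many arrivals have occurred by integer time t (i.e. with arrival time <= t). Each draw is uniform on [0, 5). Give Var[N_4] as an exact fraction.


Inter-arrival values over d=0..4: [3, 5, 2, 1, 1]
Each d has probability 1/5, so the pmf of τ is: f(1) = 2/5, f(2) = 1/5, f(3) = 1/5, f(5) = 1/5
Let p_n(j) = P(N_n = j), with p_0 = [1]. Condition on τ_1: p_n(0) = P(τ > n), and for j >= 1, p_n(j) = Σ_{k<=n} f(k)·p_{n−k}(j−1)
p_1 = [3/5, 2/5]  (j = 0..1)
p_2 = [2/5, 11/25, 4/25]  (j = 0..2)
p_3 = [1/5, 12/25, 32/125, 8/125]  (j = 0..3)
p_4 = [1/5, 7/25, 9/25, 84/625, 16/625]  (j = 0..4)
E[N_4] = Σ j·p_4(j) = 941/625;  E[N_4²] = Σ j²·p_4(j) = 2087/625
Var[N_4] = 2087/625 − (941/625)² = 418894/390625

418894/390625


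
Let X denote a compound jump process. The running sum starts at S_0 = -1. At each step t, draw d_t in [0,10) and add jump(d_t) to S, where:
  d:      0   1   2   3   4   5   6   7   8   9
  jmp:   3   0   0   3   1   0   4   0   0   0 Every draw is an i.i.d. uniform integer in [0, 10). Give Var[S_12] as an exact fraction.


687/25

Outcome values over d=0..9: [3, 0, 0, 3, 1, 0, 4, 0, 0, 0]
Σy = 11, Σy² = 35, M = 10
μ = 11/10 = 11/10,  σ² = 35/10 − (11/10)² = 229/100
Independent increments: Var[S_12] = 12·σ² = 12·(229/100) = 687/25


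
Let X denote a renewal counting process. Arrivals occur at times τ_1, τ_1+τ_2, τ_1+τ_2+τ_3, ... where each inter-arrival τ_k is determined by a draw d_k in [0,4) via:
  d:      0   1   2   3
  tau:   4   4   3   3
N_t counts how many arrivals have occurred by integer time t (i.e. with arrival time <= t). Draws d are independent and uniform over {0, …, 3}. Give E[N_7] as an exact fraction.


Inter-arrival values over d=0..3: [4, 4, 3, 3]
Each d has probability 1/4, so the pmf of τ is: f(3) = 1/2, f(4) = 1/2
Renewal equation for m(n) = E[N_n]: condition on τ_1 = k (if k <= n, one arrival plus a fresh copy on the remaining n−k steps): m(n) = F(n) + Σ_{k<=n} f(k)·m(n−k), where F(n) = P(τ <= n) and m(0) = 0
m(1) = F(1) = 0
m(2) = F(2) = 0
m(3) = F(3) = 1/2
m(4) = F(4) = 1
m(5) = F(5) = 1
m(6) = F(6) + f(3)·m(3) = 1 + 1/2·1/2 = 5/4
m(7) = F(7) + f(3)·m(4) + f(4)·m(3) = 1 + 1/2·1 + 1/2·1/2 = 7/4
E[N_7] = m(7) = 7/4

7/4


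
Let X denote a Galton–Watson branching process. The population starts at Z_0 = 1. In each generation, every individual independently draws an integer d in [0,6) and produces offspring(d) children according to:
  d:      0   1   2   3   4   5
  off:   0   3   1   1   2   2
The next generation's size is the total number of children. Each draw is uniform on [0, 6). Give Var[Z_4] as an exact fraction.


6435/256

Outcome values over d=0..5: [0, 3, 1, 1, 2, 2]
Σy = 9, Σy² = 19, M = 6
μ = 9/6 = 3/2,  σ² = 19/6 − (3/2)² = 11/12
V_0 = 0, E_0 = 1
V_1 = 11/12·E_0 + (3/2)²·V_0 = 11/12;  E_1 = 3/2
V_2 = 11/12·E_1 + (3/2)²·V_1 = 55/16;  E_2 = 9/4
V_3 = 11/12·E_2 + (3/2)²·V_2 = 627/64;  E_3 = 27/8
V_4 = 11/12·E_3 + (3/2)²·V_3 = 6435/256;  E_4 = 81/16


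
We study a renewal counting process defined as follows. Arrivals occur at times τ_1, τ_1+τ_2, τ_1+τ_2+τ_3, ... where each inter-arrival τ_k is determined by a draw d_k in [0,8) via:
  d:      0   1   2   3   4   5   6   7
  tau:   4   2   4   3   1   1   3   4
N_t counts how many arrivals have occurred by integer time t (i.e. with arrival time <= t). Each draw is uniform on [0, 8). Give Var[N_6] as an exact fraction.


Inter-arrival values over d=0..7: [4, 2, 4, 3, 1, 1, 3, 4]
Each d has probability 1/8, so the pmf of τ is: f(1) = 1/4, f(2) = 1/8, f(3) = 1/4, f(4) = 3/8
Let p_n(j) = P(N_n = j), with p_0 = [1]. Condition on τ_1: p_n(0) = P(τ > n), and for j >= 1, p_n(j) = Σ_{k<=n} f(k)·p_{n−k}(j−1)
p_1 = [3/4, 1/4]  (j = 0..1)
p_2 = [5/8, 5/16, 1/16]  (j = 0..2)
p_3 = [3/8, 1/2, 7/64, 1/64]  (j = 0..3)
p_4 = [0, 47/64, 29/128, 9/256, 1/256]  (j = 0..4)
p_5 = [0, 31/64, 107/256, 11/128, 11/1024, 1/1024]  (j = 0..5)
p_6 = [0, 21/64, 233/512, 47/256, 61/2048, 13/4096, 1/4096]  (j = 0..6)
E[N_6] = Σ j·p_6(j) = 7887/4096;  E[N_6²] = Σ j²·p_6(j) = 17881/4096
Var[N_6] = 17881/4096 − (7887/4096)² = 11035807/16777216

11035807/16777216


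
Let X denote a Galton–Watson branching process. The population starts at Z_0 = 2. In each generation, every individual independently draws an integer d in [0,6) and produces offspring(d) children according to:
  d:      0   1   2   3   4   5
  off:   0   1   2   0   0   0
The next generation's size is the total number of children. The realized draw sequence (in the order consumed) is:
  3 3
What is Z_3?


0

gen 0: Z_0=2, draws=[3, 3], offspring=[0, 0], Z_1=0
gen 1: Z_1=0, draws=[], offspring=[], Z_2=0
gen 2: Z_2=0, draws=[], offspring=[], Z_3=0


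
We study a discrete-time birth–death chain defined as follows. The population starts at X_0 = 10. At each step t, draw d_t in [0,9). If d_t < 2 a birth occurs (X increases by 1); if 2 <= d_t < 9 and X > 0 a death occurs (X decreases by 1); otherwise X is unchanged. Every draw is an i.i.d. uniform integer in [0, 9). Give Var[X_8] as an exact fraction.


X can drop by at most 1 per step and X_0 = 10 > T = 8, so X_t >= 10 − t >= 2 > 0 for every t <= 8: the floor at 0 (the 'and X > 0' condition) never binds. Hence X_8 = X_0 + Σ_{t<8} Y_t with i.i.d. increments Y_t = y(d_t) ∈ {+1, −1, 0}.
Outcome values over d=0..8: [1, 1, -1, -1, -1, -1, -1, -1, -1]
Σy = -5, Σy² = 9, M = 9
μ = -5/9 = -5/9,  σ² = 9/9 − (-5/9)² = 56/81
Independent increments: Var[X_8] = 8·σ² = 8·(56/81) = 448/81

448/81


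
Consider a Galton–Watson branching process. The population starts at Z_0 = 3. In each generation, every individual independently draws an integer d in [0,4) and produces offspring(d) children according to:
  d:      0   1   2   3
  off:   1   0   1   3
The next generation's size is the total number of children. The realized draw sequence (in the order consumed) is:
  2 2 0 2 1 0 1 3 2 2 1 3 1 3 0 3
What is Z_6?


gen 0: Z_0=3, draws=[2, 2, 0], offspring=[1, 1, 1], Z_1=3
gen 1: Z_1=3, draws=[2, 1, 0], offspring=[1, 0, 1], Z_2=2
gen 2: Z_2=2, draws=[1, 3], offspring=[0, 3], Z_3=3
gen 3: Z_3=3, draws=[2, 2, 1], offspring=[1, 1, 0], Z_4=2
gen 4: Z_4=2, draws=[3, 1], offspring=[3, 0], Z_5=3
gen 5: Z_5=3, draws=[3, 0, 3], offspring=[3, 1, 3], Z_6=7

7


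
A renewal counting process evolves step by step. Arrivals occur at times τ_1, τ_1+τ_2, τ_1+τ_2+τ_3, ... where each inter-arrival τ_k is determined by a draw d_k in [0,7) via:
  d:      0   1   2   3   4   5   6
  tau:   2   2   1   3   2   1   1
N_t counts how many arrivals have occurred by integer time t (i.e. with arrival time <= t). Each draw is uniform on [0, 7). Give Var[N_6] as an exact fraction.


Inter-arrival values over d=0..6: [2, 2, 1, 3, 2, 1, 1]
Each d has probability 1/7, so the pmf of τ is: f(1) = 3/7, f(2) = 3/7, f(3) = 1/7
Let p_n(j) = P(N_n = j), with p_0 = [1]. Condition on τ_1: p_n(0) = P(τ > n), and for j >= 1, p_n(j) = Σ_{k<=n} f(k)·p_{n−k}(j−1)
p_1 = [4/7, 3/7]  (j = 0..1)
p_2 = [1/7, 33/49, 9/49]  (j = 0..2)
p_3 = [0, 22/49, 162/343, 27/343]  (j = 0..3)
p_4 = [0, 1/7, 186/343, 675/2401, 81/2401]  (j = 0..4)
p_5 = [0, 1/49, 120/343, 1107/2401, 2592/16807, 243/16807]  (j = 0..5)
p_6 = [0, 0, 46/343, 1080/2401, 5535/16807, 9477/117649, 729/117649]  (j = 0..6)
E[N_6] = Σ j·p_6(j) = 397055/117649;  E[N_6²] = Σ j²·p_6(j) = 1422481/117649
Var[N_6] = 1422481/117649 − (397055/117649)² = 9700794144/13841287201

9700794144/13841287201


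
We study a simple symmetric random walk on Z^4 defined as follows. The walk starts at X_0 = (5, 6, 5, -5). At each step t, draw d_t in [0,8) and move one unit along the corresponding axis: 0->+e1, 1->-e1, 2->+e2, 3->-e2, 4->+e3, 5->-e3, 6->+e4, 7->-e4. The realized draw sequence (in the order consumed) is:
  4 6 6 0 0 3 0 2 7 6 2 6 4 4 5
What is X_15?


t=0: X=(5, 6, 5, -5), d=4 → +e3, X_1=(5, 6, 6, -5)
t=1: X=(5, 6, 6, -5), d=6 → +e4, X_2=(5, 6, 6, -4)
t=2: X=(5, 6, 6, -4), d=6 → +e4, X_3=(5, 6, 6, -3)
t=3: X=(5, 6, 6, -3), d=0 → +e1, X_4=(6, 6, 6, -3)
t=4: X=(6, 6, 6, -3), d=0 → +e1, X_5=(7, 6, 6, -3)
t=5: X=(7, 6, 6, -3), d=3 → -e2, X_6=(7, 5, 6, -3)
t=6: X=(7, 5, 6, -3), d=0 → +e1, X_7=(8, 5, 6, -3)
t=7: X=(8, 5, 6, -3), d=2 → +e2, X_8=(8, 6, 6, -3)
t=8: X=(8, 6, 6, -3), d=7 → -e4, X_9=(8, 6, 6, -4)
t=9: X=(8, 6, 6, -4), d=6 → +e4, X_10=(8, 6, 6, -3)
t=10: X=(8, 6, 6, -3), d=2 → +e2, X_11=(8, 7, 6, -3)
t=11: X=(8, 7, 6, -3), d=6 → +e4, X_12=(8, 7, 6, -2)
t=12: X=(8, 7, 6, -2), d=4 → +e3, X_13=(8, 7, 7, -2)
t=13: X=(8, 7, 7, -2), d=4 → +e3, X_14=(8, 7, 8, -2)
t=14: X=(8, 7, 8, -2), d=5 → -e3, X_15=(8, 7, 7, -2)

(8, 7, 7, -2)


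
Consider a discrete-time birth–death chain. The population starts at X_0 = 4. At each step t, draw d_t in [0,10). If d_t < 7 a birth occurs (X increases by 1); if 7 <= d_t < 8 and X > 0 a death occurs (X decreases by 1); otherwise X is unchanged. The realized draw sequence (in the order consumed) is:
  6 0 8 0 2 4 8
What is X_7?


t=0: X=4, d=6 → birth, X_1=5
t=1: X=5, d=0 → birth, X_2=6
t=2: X=6, d=8 → hold, X_3=6
t=3: X=6, d=0 → birth, X_4=7
t=4: X=7, d=2 → birth, X_5=8
t=5: X=8, d=4 → birth, X_6=9
t=6: X=9, d=8 → hold, X_7=9

9


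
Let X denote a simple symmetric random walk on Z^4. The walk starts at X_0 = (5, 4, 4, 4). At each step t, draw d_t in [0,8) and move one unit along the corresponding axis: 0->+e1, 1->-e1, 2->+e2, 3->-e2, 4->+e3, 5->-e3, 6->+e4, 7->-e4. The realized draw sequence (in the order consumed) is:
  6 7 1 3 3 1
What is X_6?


(3, 2, 4, 4)

t=0: X=(5, 4, 4, 4), d=6 → +e4, X_1=(5, 4, 4, 5)
t=1: X=(5, 4, 4, 5), d=7 → -e4, X_2=(5, 4, 4, 4)
t=2: X=(5, 4, 4, 4), d=1 → -e1, X_3=(4, 4, 4, 4)
t=3: X=(4, 4, 4, 4), d=3 → -e2, X_4=(4, 3, 4, 4)
t=4: X=(4, 3, 4, 4), d=3 → -e2, X_5=(4, 2, 4, 4)
t=5: X=(4, 2, 4, 4), d=1 → -e1, X_6=(3, 2, 4, 4)


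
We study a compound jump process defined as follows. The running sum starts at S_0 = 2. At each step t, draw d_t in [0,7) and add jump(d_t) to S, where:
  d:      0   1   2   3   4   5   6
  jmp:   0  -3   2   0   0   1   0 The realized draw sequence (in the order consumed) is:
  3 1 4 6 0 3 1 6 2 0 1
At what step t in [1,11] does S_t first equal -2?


t=0: S=2, d=3, jump=0, S_1=2
t=1: S=2, d=1, jump=-3, S_2=-1
t=2: S=-1, d=4, jump=0, S_3=-1
t=3: S=-1, d=6, jump=0, S_4=-1
t=4: S=-1, d=0, jump=0, S_5=-1
t=5: S=-1, d=3, jump=0, S_6=-1
t=6: S=-1, d=1, jump=-3, S_7=-4
t=7: S=-4, d=6, jump=0, S_8=-4
t=8: S=-4, d=2, jump=2, S_9=-2
t=9: S=-2, d=0, jump=0, S_10=-2
t=10: S=-2, d=1, jump=-3, S_11=-5

9


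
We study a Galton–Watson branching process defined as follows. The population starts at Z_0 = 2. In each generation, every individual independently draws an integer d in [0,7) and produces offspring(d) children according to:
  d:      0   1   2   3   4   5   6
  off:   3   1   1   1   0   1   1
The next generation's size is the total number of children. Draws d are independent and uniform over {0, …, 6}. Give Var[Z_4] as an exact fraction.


Outcome values over d=0..6: [3, 1, 1, 1, 0, 1, 1]
Σy = 8, Σy² = 14, M = 7
μ = 8/7 = 8/7,  σ² = 14/7 − (8/7)² = 34/49
V_0 = 0, E_0 = 2
V_1 = 34/49·E_0 + (8/7)²·V_0 = 68/49;  E_1 = 16/7
V_2 = 34/49·E_1 + (8/7)²·V_1 = 8160/2401;  E_2 = 128/49
V_3 = 34/49·E_2 + (8/7)²·V_2 = 735488/117649;  E_3 = 1024/343
V_4 = 34/49·E_3 + (8/7)²·V_3 = 59013120/5764801;  E_4 = 8192/2401

59013120/5764801


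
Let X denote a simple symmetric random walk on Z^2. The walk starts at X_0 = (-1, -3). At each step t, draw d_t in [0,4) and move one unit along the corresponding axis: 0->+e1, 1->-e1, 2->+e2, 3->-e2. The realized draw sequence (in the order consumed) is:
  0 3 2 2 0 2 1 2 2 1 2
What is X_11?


(-1, 2)

t=0: X=(-1, -3), d=0 → +e1, X_1=(0, -3)
t=1: X=(0, -3), d=3 → -e2, X_2=(0, -4)
t=2: X=(0, -4), d=2 → +e2, X_3=(0, -3)
t=3: X=(0, -3), d=2 → +e2, X_4=(0, -2)
t=4: X=(0, -2), d=0 → +e1, X_5=(1, -2)
t=5: X=(1, -2), d=2 → +e2, X_6=(1, -1)
t=6: X=(1, -1), d=1 → -e1, X_7=(0, -1)
t=7: X=(0, -1), d=2 → +e2, X_8=(0, 0)
t=8: X=(0, 0), d=2 → +e2, X_9=(0, 1)
t=9: X=(0, 1), d=1 → -e1, X_10=(-1, 1)
t=10: X=(-1, 1), d=2 → +e2, X_11=(-1, 2)


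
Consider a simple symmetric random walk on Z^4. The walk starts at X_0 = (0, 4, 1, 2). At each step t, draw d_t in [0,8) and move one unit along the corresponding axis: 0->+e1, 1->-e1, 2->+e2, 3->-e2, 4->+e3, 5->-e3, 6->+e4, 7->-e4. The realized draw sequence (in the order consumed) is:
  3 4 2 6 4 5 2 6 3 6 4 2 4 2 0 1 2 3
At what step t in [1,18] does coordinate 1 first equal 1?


15

t=0: X=(0, 4, 1, 2), d=3 → -e2, X_1=(0, 3, 1, 2)
t=1: X=(0, 3, 1, 2), d=4 → +e3, X_2=(0, 3, 2, 2)
t=2: X=(0, 3, 2, 2), d=2 → +e2, X_3=(0, 4, 2, 2)
t=3: X=(0, 4, 2, 2), d=6 → +e4, X_4=(0, 4, 2, 3)
t=4: X=(0, 4, 2, 3), d=4 → +e3, X_5=(0, 4, 3, 3)
t=5: X=(0, 4, 3, 3), d=5 → -e3, X_6=(0, 4, 2, 3)
t=6: X=(0, 4, 2, 3), d=2 → +e2, X_7=(0, 5, 2, 3)
t=7: X=(0, 5, 2, 3), d=6 → +e4, X_8=(0, 5, 2, 4)
t=8: X=(0, 5, 2, 4), d=3 → -e2, X_9=(0, 4, 2, 4)
t=9: X=(0, 4, 2, 4), d=6 → +e4, X_10=(0, 4, 2, 5)
t=10: X=(0, 4, 2, 5), d=4 → +e3, X_11=(0, 4, 3, 5)
t=11: X=(0, 4, 3, 5), d=2 → +e2, X_12=(0, 5, 3, 5)
t=12: X=(0, 5, 3, 5), d=4 → +e3, X_13=(0, 5, 4, 5)
t=13: X=(0, 5, 4, 5), d=2 → +e2, X_14=(0, 6, 4, 5)
t=14: X=(0, 6, 4, 5), d=0 → +e1, X_15=(1, 6, 4, 5)
t=15: X=(1, 6, 4, 5), d=1 → -e1, X_16=(0, 6, 4, 5)
t=16: X=(0, 6, 4, 5), d=2 → +e2, X_17=(0, 7, 4, 5)
t=17: X=(0, 7, 4, 5), d=3 → -e2, X_18=(0, 6, 4, 5)


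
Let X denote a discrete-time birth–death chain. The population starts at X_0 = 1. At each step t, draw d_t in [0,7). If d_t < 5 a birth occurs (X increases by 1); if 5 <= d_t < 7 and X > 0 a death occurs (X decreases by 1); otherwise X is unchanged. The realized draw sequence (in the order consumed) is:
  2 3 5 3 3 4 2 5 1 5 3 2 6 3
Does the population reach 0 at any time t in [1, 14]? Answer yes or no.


no

t=0: X=1, d=2 → birth, X_1=2
t=1: X=2, d=3 → birth, X_2=3
t=2: X=3, d=5 → death, X_3=2
t=3: X=2, d=3 → birth, X_4=3
t=4: X=3, d=3 → birth, X_5=4
t=5: X=4, d=4 → birth, X_6=5
t=6: X=5, d=2 → birth, X_7=6
t=7: X=6, d=5 → death, X_8=5
t=8: X=5, d=1 → birth, X_9=6
t=9: X=6, d=5 → death, X_10=5
t=10: X=5, d=3 → birth, X_11=6
t=11: X=6, d=2 → birth, X_12=7
t=12: X=7, d=6 → death, X_13=6
t=13: X=6, d=3 → birth, X_14=7


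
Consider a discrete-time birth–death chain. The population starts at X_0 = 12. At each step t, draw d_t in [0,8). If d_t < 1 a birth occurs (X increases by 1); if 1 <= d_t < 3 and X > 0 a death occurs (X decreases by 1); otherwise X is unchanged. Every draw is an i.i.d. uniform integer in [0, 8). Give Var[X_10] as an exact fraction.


115/32

X can drop by at most 1 per step and X_0 = 12 > T = 10, so X_t >= 12 − t >= 2 > 0 for every t <= 10: the floor at 0 (the 'and X > 0' condition) never binds. Hence X_10 = X_0 + Σ_{t<10} Y_t with i.i.d. increments Y_t = y(d_t) ∈ {+1, −1, 0}.
Outcome values over d=0..7: [1, -1, -1, 0, 0, 0, 0, 0]
Σy = -1, Σy² = 3, M = 8
μ = -1/8 = -1/8,  σ² = 3/8 − (-1/8)² = 23/64
Independent increments: Var[X_10] = 10·σ² = 10·(23/64) = 115/32


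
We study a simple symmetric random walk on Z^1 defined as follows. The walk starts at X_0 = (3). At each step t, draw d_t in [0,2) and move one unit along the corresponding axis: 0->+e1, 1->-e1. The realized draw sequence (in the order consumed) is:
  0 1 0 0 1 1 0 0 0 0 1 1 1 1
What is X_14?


t=0: X=(3), d=0 → +e1, X_1=(4)
t=1: X=(4), d=1 → -e1, X_2=(3)
t=2: X=(3), d=0 → +e1, X_3=(4)
t=3: X=(4), d=0 → +e1, X_4=(5)
t=4: X=(5), d=1 → -e1, X_5=(4)
t=5: X=(4), d=1 → -e1, X_6=(3)
t=6: X=(3), d=0 → +e1, X_7=(4)
t=7: X=(4), d=0 → +e1, X_8=(5)
t=8: X=(5), d=0 → +e1, X_9=(6)
t=9: X=(6), d=0 → +e1, X_10=(7)
t=10: X=(7), d=1 → -e1, X_11=(6)
t=11: X=(6), d=1 → -e1, X_12=(5)
t=12: X=(5), d=1 → -e1, X_13=(4)
t=13: X=(4), d=1 → -e1, X_14=(3)

(3)


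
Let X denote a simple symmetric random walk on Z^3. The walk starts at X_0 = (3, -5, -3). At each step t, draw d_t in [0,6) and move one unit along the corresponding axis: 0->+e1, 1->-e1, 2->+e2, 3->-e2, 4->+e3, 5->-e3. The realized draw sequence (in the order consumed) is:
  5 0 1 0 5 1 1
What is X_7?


t=0: X=(3, -5, -3), d=5 → -e3, X_1=(3, -5, -4)
t=1: X=(3, -5, -4), d=0 → +e1, X_2=(4, -5, -4)
t=2: X=(4, -5, -4), d=1 → -e1, X_3=(3, -5, -4)
t=3: X=(3, -5, -4), d=0 → +e1, X_4=(4, -5, -4)
t=4: X=(4, -5, -4), d=5 → -e3, X_5=(4, -5, -5)
t=5: X=(4, -5, -5), d=1 → -e1, X_6=(3, -5, -5)
t=6: X=(3, -5, -5), d=1 → -e1, X_7=(2, -5, -5)

(2, -5, -5)


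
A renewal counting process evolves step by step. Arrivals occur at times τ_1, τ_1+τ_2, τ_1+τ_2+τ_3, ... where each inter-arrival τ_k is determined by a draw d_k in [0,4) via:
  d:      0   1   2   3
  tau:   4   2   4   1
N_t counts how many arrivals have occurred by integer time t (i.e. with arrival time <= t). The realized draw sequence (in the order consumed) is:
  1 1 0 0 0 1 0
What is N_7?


draw d_1=1: τ_1=2, arrival time A_1=2
draw d_2=1: τ_2=2, arrival time A_2=4
draw d_3=0: τ_3=4, arrival time A_3=8
draw d_4=0: τ_4=4, arrival time A_4=12
draw d_5=0: τ_5=4, arrival time A_5=16
draw d_6=1: τ_6=2, arrival time A_6=18
draw d_7=0: τ_7=4, arrival time A_7=22
N_t over t=0..7: 0:0 1:0 2:1 3:1 4:2 5:2 6:2 7:2

2


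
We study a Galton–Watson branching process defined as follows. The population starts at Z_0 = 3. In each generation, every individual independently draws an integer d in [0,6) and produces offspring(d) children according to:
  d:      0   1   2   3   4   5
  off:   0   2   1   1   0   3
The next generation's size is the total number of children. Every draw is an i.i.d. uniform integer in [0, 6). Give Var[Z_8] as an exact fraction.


137937345928655/940369969152

Outcome values over d=0..5: [0, 2, 1, 1, 0, 3]
Σy = 7, Σy² = 15, M = 6
μ = 7/6 = 7/6,  σ² = 15/6 − (7/6)² = 41/36
V_0 = 0, E_0 = 3
V_1 = 41/36·E_0 + (7/6)²·V_0 = 41/12;  E_1 = 7/2
V_2 = 41/36·E_1 + (7/6)²·V_1 = 3731/432;  E_2 = 49/12
V_3 = 41/36·E_2 + (7/6)²·V_2 = 255143/15552;  E_3 = 343/72
V_4 = 41/36·E_3 + (7/6)²·V_3 = 15539615/559872;  E_4 = 2401/432
V_5 = 41/36·E_4 + (7/6)²·V_4 = 889020671/20155392;  E_5 = 16807/2592
V_6 = 41/36·E_5 + (7/6)²·V_5 = 48920353391/725594112;  E_6 = 117649/15552
V_7 = 41/36·E_6 + (7/6)²·V_6 = 2622147617663/26121388032;  E_7 = 823543/93312
V_8 = 41/36·E_7 + (7/6)²·V_7 = 137937345928655/940369969152;  E_8 = 5764801/559872


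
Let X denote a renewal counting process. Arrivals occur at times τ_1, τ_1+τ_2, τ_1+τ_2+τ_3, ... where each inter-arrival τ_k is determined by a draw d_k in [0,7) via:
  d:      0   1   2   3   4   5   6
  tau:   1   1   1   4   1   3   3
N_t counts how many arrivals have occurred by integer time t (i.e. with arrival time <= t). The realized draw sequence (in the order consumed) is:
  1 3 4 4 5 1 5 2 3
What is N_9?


4

draw d_1=1: τ_1=1, arrival time A_1=1
draw d_2=3: τ_2=4, arrival time A_2=5
draw d_3=4: τ_3=1, arrival time A_3=6
draw d_4=4: τ_4=1, arrival time A_4=7
draw d_5=5: τ_5=3, arrival time A_5=10
draw d_6=1: τ_6=1, arrival time A_6=11
draw d_7=5: τ_7=3, arrival time A_7=14
draw d_8=2: τ_8=1, arrival time A_8=15
draw d_9=3: τ_9=4, arrival time A_9=19
N_t over t=0..9: 0:0 1:1 2:1 3:1 4:1 5:2 6:3 7:4 8:4 9:4


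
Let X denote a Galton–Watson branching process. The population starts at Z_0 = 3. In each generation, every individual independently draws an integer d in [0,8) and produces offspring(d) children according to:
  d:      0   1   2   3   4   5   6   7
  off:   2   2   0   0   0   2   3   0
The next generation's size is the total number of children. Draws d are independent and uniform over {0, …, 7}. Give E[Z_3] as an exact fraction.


2187/512

Outcome values over d=0..7: [2, 2, 0, 0, 0, 2, 3, 0]
Σy = 9, Σy² = 21, M = 8
μ = 9/8 = 9/8,  σ² = 21/8 − (9/8)² = 87/64
E[Z_0] = 3
E[Z_1] = 9/8·E[Z_0] = 27/8
E[Z_2] = 9/8·E[Z_1] = 243/64
E[Z_3] = 9/8·E[Z_2] = 2187/512


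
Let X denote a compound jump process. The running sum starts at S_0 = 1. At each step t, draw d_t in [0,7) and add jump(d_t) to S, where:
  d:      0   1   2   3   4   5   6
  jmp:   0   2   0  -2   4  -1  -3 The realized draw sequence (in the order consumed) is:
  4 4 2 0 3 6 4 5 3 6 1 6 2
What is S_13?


t=0: S=1, d=4, jump=4, S_1=5
t=1: S=5, d=4, jump=4, S_2=9
t=2: S=9, d=2, jump=0, S_3=9
t=3: S=9, d=0, jump=0, S_4=9
t=4: S=9, d=3, jump=-2, S_5=7
t=5: S=7, d=6, jump=-3, S_6=4
t=6: S=4, d=4, jump=4, S_7=8
t=7: S=8, d=5, jump=-1, S_8=7
t=8: S=7, d=3, jump=-2, S_9=5
t=9: S=5, d=6, jump=-3, S_10=2
t=10: S=2, d=1, jump=2, S_11=4
t=11: S=4, d=6, jump=-3, S_12=1
t=12: S=1, d=2, jump=0, S_13=1

1


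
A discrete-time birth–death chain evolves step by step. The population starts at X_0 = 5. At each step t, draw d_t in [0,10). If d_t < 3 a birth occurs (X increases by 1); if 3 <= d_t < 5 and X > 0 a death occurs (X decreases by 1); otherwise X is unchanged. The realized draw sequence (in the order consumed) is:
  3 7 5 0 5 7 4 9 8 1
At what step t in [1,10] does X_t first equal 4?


1

t=0: X=5, d=3 → death, X_1=4
t=1: X=4, d=7 → hold, X_2=4
t=2: X=4, d=5 → hold, X_3=4
t=3: X=4, d=0 → birth, X_4=5
t=4: X=5, d=5 → hold, X_5=5
t=5: X=5, d=7 → hold, X_6=5
t=6: X=5, d=4 → death, X_7=4
t=7: X=4, d=9 → hold, X_8=4
t=8: X=4, d=8 → hold, X_9=4
t=9: X=4, d=1 → birth, X_10=5


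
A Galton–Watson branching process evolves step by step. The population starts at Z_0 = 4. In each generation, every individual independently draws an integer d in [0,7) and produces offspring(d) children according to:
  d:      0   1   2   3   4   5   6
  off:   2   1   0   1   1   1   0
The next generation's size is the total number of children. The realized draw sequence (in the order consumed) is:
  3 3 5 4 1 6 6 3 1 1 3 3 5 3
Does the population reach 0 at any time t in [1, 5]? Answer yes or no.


gen 0: Z_0=4, draws=[3, 3, 5, 4], offspring=[1, 1, 1, 1], Z_1=4
gen 1: Z_1=4, draws=[1, 6, 6, 3], offspring=[1, 0, 0, 1], Z_2=2
gen 2: Z_2=2, draws=[1, 1], offspring=[1, 1], Z_3=2
gen 3: Z_3=2, draws=[3, 3], offspring=[1, 1], Z_4=2
gen 4: Z_4=2, draws=[5, 3], offspring=[1, 1], Z_5=2

no


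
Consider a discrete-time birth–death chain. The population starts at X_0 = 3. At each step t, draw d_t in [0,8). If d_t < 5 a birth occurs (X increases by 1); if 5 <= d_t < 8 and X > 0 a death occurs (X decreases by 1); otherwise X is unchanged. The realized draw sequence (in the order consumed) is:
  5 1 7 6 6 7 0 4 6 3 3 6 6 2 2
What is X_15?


3

t=0: X=3, d=5 → death, X_1=2
t=1: X=2, d=1 → birth, X_2=3
t=2: X=3, d=7 → death, X_3=2
t=3: X=2, d=6 → death, X_4=1
t=4: X=1, d=6 → death, X_5=0
t=5: X=0, d=7 → hold, X_6=0
t=6: X=0, d=0 → birth, X_7=1
t=7: X=1, d=4 → birth, X_8=2
t=8: X=2, d=6 → death, X_9=1
t=9: X=1, d=3 → birth, X_10=2
t=10: X=2, d=3 → birth, X_11=3
t=11: X=3, d=6 → death, X_12=2
t=12: X=2, d=6 → death, X_13=1
t=13: X=1, d=2 → birth, X_14=2
t=14: X=2, d=2 → birth, X_15=3


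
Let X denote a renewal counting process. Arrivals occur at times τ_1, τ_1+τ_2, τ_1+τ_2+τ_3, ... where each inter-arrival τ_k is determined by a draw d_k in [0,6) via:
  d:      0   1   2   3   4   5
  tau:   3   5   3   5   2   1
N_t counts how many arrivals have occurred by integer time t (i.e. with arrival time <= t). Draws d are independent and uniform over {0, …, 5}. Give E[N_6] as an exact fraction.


78913/46656

Inter-arrival values over d=0..5: [3, 5, 3, 5, 2, 1]
Each d has probability 1/6, so the pmf of τ is: f(1) = 1/6, f(2) = 1/6, f(3) = 1/3, f(5) = 1/3
Renewal equation for m(n) = E[N_n]: condition on τ_1 = k (if k <= n, one arrival plus a fresh copy on the remaining n−k steps): m(n) = F(n) + Σ_{k<=n} f(k)·m(n−k), where F(n) = P(τ <= n) and m(0) = 0
m(1) = F(1) = 1/6
m(2) = F(2) + f(1)·m(1) = 1/3 + 1/6·1/6 = 13/36
m(3) = F(3) + f(1)·m(2) + f(2)·m(1) = 2/3 + 1/6·13/36 + 1/6·1/6 = 163/216
m(4) = F(4) + f(1)·m(3) + f(2)·m(2) + f(3)·m(1) = 2/3 + 1/6·163/216 + 1/6·13/36 + 1/3·1/6 = 1177/1296
m(5) = F(5) + f(1)·m(4) + f(2)·m(3) + f(3)·m(2) = 1 + 1/6·1177/1296 + 1/6·163/216 + 1/3·13/36 = 10867/7776
m(6) = F(6) + f(1)·m(5) + f(2)·m(4) + f(3)·m(3) + f(5)·m(1) = 1 + 1/6·10867/7776 + 1/6·1177/1296 + 1/3·163/216 + 1/3·1/6 = 78913/46656
E[N_6] = m(6) = 78913/46656


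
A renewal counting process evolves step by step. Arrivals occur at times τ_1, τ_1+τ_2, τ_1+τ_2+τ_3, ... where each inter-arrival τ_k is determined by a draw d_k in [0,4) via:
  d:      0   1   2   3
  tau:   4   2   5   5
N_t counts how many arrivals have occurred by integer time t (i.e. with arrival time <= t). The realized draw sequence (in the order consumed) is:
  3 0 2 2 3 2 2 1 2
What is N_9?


draw d_1=3: τ_1=5, arrival time A_1=5
draw d_2=0: τ_2=4, arrival time A_2=9
draw d_3=2: τ_3=5, arrival time A_3=14
draw d_4=2: τ_4=5, arrival time A_4=19
draw d_5=3: τ_5=5, arrival time A_5=24
draw d_6=2: τ_6=5, arrival time A_6=29
draw d_7=2: τ_7=5, arrival time A_7=34
draw d_8=1: τ_8=2, arrival time A_8=36
draw d_9=2: τ_9=5, arrival time A_9=41
N_t over t=0..9: 0:0 1:0 2:0 3:0 4:0 5:1 6:1 7:1 8:1 9:2

2


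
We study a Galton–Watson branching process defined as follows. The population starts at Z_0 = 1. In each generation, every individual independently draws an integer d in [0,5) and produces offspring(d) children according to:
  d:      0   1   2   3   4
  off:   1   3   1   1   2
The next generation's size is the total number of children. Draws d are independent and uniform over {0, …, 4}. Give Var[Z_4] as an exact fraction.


Outcome values over d=0..4: [1, 3, 1, 1, 2]
Σy = 8, Σy² = 16, M = 5
μ = 8/5 = 8/5,  σ² = 16/5 − (8/5)² = 16/25
V_0 = 0, E_0 = 1
V_1 = 16/25·E_0 + (8/5)²·V_0 = 16/25;  E_1 = 8/5
V_2 = 16/25·E_1 + (8/5)²·V_1 = 1664/625;  E_2 = 64/25
V_3 = 16/25·E_2 + (8/5)²·V_2 = 132096/15625;  E_3 = 512/125
V_4 = 16/25·E_3 + (8/5)²·V_3 = 9478144/390625;  E_4 = 4096/625

9478144/390625


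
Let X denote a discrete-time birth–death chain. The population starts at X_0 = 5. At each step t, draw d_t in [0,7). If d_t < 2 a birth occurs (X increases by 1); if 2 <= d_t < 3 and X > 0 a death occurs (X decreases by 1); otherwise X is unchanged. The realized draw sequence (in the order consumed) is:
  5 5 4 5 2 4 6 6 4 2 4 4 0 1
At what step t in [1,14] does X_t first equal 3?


10

t=0: X=5, d=5 → hold, X_1=5
t=1: X=5, d=5 → hold, X_2=5
t=2: X=5, d=4 → hold, X_3=5
t=3: X=5, d=5 → hold, X_4=5
t=4: X=5, d=2 → death, X_5=4
t=5: X=4, d=4 → hold, X_6=4
t=6: X=4, d=6 → hold, X_7=4
t=7: X=4, d=6 → hold, X_8=4
t=8: X=4, d=4 → hold, X_9=4
t=9: X=4, d=2 → death, X_10=3
t=10: X=3, d=4 → hold, X_11=3
t=11: X=3, d=4 → hold, X_12=3
t=12: X=3, d=0 → birth, X_13=4
t=13: X=4, d=1 → birth, X_14=5


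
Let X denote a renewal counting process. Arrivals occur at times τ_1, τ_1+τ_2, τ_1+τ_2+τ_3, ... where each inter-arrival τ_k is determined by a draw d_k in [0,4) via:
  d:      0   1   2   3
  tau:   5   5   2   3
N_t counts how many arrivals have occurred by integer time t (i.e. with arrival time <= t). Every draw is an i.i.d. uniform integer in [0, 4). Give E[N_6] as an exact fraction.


81/64

Inter-arrival values over d=0..3: [5, 5, 2, 3]
Each d has probability 1/4, so the pmf of τ is: f(2) = 1/4, f(3) = 1/4, f(5) = 1/2
Renewal equation for m(n) = E[N_n]: condition on τ_1 = k (if k <= n, one arrival plus a fresh copy on the remaining n−k steps): m(n) = F(n) + Σ_{k<=n} f(k)·m(n−k), where F(n) = P(τ <= n) and m(0) = 0
m(1) = F(1) = 0
m(2) = F(2) = 1/4
m(3) = F(3) = 1/2
m(4) = F(4) + f(2)·m(2) = 1/2 + 1/4·1/4 = 9/16
m(5) = F(5) + f(2)·m(3) + f(3)·m(2) = 1 + 1/4·1/2 + 1/4·1/4 = 19/16
m(6) = F(6) + f(2)·m(4) + f(3)·m(3) = 1 + 1/4·9/16 + 1/4·1/2 = 81/64
E[N_6] = m(6) = 81/64


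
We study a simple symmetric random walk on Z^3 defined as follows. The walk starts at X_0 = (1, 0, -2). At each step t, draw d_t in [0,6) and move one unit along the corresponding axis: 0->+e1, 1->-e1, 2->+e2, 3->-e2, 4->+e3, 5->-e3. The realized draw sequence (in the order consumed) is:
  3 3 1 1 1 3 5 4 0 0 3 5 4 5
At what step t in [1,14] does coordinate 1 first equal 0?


t=0: X=(1, 0, -2), d=3 → -e2, X_1=(1, -1, -2)
t=1: X=(1, -1, -2), d=3 → -e2, X_2=(1, -2, -2)
t=2: X=(1, -2, -2), d=1 → -e1, X_3=(0, -2, -2)
t=3: X=(0, -2, -2), d=1 → -e1, X_4=(-1, -2, -2)
t=4: X=(-1, -2, -2), d=1 → -e1, X_5=(-2, -2, -2)
t=5: X=(-2, -2, -2), d=3 → -e2, X_6=(-2, -3, -2)
t=6: X=(-2, -3, -2), d=5 → -e3, X_7=(-2, -3, -3)
t=7: X=(-2, -3, -3), d=4 → +e3, X_8=(-2, -3, -2)
t=8: X=(-2, -3, -2), d=0 → +e1, X_9=(-1, -3, -2)
t=9: X=(-1, -3, -2), d=0 → +e1, X_10=(0, -3, -2)
t=10: X=(0, -3, -2), d=3 → -e2, X_11=(0, -4, -2)
t=11: X=(0, -4, -2), d=5 → -e3, X_12=(0, -4, -3)
t=12: X=(0, -4, -3), d=4 → +e3, X_13=(0, -4, -2)
t=13: X=(0, -4, -2), d=5 → -e3, X_14=(0, -4, -3)

3


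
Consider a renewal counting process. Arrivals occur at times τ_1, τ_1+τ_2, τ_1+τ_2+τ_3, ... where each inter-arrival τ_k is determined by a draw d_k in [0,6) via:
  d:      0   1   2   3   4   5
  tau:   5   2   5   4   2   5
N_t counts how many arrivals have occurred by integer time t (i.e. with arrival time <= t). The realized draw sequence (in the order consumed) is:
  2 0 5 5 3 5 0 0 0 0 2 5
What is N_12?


2

draw d_1=2: τ_1=5, arrival time A_1=5
draw d_2=0: τ_2=5, arrival time A_2=10
draw d_3=5: τ_3=5, arrival time A_3=15
draw d_4=5: τ_4=5, arrival time A_4=20
draw d_5=3: τ_5=4, arrival time A_5=24
draw d_6=5: τ_6=5, arrival time A_6=29
draw d_7=0: τ_7=5, arrival time A_7=34
draw d_8=0: τ_8=5, arrival time A_8=39
draw d_9=0: τ_9=5, arrival time A_9=44
draw d_10=0: τ_10=5, arrival time A_10=49
draw d_11=2: τ_11=5, arrival time A_11=54
draw d_12=5: τ_12=5, arrival time A_12=59
N_t over t=0..12: 0:0 1:0 2:0 3:0 4:0 5:1 6:1 7:1 8:1 9:1 10:2 11:2 12:2


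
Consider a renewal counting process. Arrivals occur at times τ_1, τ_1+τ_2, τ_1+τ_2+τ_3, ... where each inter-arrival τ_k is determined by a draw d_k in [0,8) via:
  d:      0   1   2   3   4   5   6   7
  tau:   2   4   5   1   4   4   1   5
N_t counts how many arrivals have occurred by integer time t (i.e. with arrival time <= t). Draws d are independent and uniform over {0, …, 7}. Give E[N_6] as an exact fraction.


Inter-arrival values over d=0..7: [2, 4, 5, 1, 4, 4, 1, 5]
Each d has probability 1/8, so the pmf of τ is: f(1) = 1/4, f(2) = 1/8, f(4) = 3/8, f(5) = 1/4
Renewal equation for m(n) = E[N_n]: condition on τ_1 = k (if k <= n, one arrival plus a fresh copy on the remaining n−k steps): m(n) = F(n) + Σ_{k<=n} f(k)·m(n−k), where F(n) = P(τ <= n) and m(0) = 0
m(1) = F(1) = 1/4
m(2) = F(2) + f(1)·m(1) = 3/8 + 1/4·1/4 = 7/16
m(3) = F(3) + f(1)·m(2) + f(2)·m(1) = 3/8 + 1/4·7/16 + 1/8·1/4 = 33/64
m(4) = F(4) + f(1)·m(3) + f(2)·m(2) = 3/4 + 1/4·33/64 + 1/8·7/16 = 239/256
m(5) = F(5) + f(1)·m(4) + f(2)·m(3) + f(4)·m(1) = 1 + 1/4·239/256 + 1/8·33/64 + 3/8·1/4 = 1425/1024
m(6) = F(6) + f(1)·m(5) + f(2)·m(4) + f(4)·m(2) + f(5)·m(1) = 1 + 1/4·1425/1024 + 1/8·239/256 + 3/8·7/16 + 1/4·1/4 = 6927/4096
E[N_6] = m(6) = 6927/4096

6927/4096


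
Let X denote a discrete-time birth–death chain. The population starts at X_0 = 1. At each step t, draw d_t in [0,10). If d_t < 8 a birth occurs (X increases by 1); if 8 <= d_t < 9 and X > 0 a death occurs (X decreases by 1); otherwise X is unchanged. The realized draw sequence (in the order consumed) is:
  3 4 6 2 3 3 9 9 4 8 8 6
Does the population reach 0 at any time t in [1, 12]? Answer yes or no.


no

t=0: X=1, d=3 → birth, X_1=2
t=1: X=2, d=4 → birth, X_2=3
t=2: X=3, d=6 → birth, X_3=4
t=3: X=4, d=2 → birth, X_4=5
t=4: X=5, d=3 → birth, X_5=6
t=5: X=6, d=3 → birth, X_6=7
t=6: X=7, d=9 → hold, X_7=7
t=7: X=7, d=9 → hold, X_8=7
t=8: X=7, d=4 → birth, X_9=8
t=9: X=8, d=8 → death, X_10=7
t=10: X=7, d=8 → death, X_11=6
t=11: X=6, d=6 → birth, X_12=7


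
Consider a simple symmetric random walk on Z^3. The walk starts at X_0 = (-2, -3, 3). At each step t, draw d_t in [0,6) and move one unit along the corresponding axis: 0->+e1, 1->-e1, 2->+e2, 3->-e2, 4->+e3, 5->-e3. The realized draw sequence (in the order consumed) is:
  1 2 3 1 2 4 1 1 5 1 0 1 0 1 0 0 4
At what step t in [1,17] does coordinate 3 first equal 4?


t=0: X=(-2, -3, 3), d=1 → -e1, X_1=(-3, -3, 3)
t=1: X=(-3, -3, 3), d=2 → +e2, X_2=(-3, -2, 3)
t=2: X=(-3, -2, 3), d=3 → -e2, X_3=(-3, -3, 3)
t=3: X=(-3, -3, 3), d=1 → -e1, X_4=(-4, -3, 3)
t=4: X=(-4, -3, 3), d=2 → +e2, X_5=(-4, -2, 3)
t=5: X=(-4, -2, 3), d=4 → +e3, X_6=(-4, -2, 4)
t=6: X=(-4, -2, 4), d=1 → -e1, X_7=(-5, -2, 4)
t=7: X=(-5, -2, 4), d=1 → -e1, X_8=(-6, -2, 4)
t=8: X=(-6, -2, 4), d=5 → -e3, X_9=(-6, -2, 3)
t=9: X=(-6, -2, 3), d=1 → -e1, X_10=(-7, -2, 3)
t=10: X=(-7, -2, 3), d=0 → +e1, X_11=(-6, -2, 3)
t=11: X=(-6, -2, 3), d=1 → -e1, X_12=(-7, -2, 3)
t=12: X=(-7, -2, 3), d=0 → +e1, X_13=(-6, -2, 3)
t=13: X=(-6, -2, 3), d=1 → -e1, X_14=(-7, -2, 3)
t=14: X=(-7, -2, 3), d=0 → +e1, X_15=(-6, -2, 3)
t=15: X=(-6, -2, 3), d=0 → +e1, X_16=(-5, -2, 3)
t=16: X=(-5, -2, 3), d=4 → +e3, X_17=(-5, -2, 4)

6


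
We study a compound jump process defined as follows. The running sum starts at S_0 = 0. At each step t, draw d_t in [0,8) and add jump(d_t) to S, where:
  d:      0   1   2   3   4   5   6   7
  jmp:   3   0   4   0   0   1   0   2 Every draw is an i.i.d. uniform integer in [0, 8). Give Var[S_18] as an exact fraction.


315/8

Outcome values over d=0..7: [3, 0, 4, 0, 0, 1, 0, 2]
Σy = 10, Σy² = 30, M = 8
μ = 10/8 = 5/4,  σ² = 30/8 − (5/4)² = 35/16
Independent increments: Var[S_18] = 18·σ² = 18·(35/16) = 315/8


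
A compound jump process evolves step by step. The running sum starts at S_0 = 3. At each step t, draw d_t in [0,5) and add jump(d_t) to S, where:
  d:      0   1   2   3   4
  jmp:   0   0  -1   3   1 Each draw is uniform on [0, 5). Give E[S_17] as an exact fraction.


Outcome values over d=0..4: [0, 0, -1, 3, 1]
Σy = 3, Σy² = 11, M = 5
μ = 3/5 = 3/5,  σ² = 11/5 − (3/5)² = 46/25
E[S_17] = 3 + 17·(3/5) = 66/5

66/5


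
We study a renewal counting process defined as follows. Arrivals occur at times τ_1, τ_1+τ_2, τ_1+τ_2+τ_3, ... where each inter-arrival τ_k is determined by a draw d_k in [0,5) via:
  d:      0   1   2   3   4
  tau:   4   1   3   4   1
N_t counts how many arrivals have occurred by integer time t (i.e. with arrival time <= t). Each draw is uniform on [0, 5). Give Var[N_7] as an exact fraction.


Inter-arrival values over d=0..4: [4, 1, 3, 4, 1]
Each d has probability 1/5, so the pmf of τ is: f(1) = 2/5, f(3) = 1/5, f(4) = 2/5
Let p_n(j) = P(N_n = j), with p_0 = [1]. Condition on τ_1: p_n(0) = P(τ > n), and for j >= 1, p_n(j) = Σ_{k<=n} f(k)·p_{n−k}(j−1)
p_1 = [3/5, 2/5]  (j = 0..1)
p_2 = [3/5, 6/25, 4/25]  (j = 0..2)
p_3 = [2/5, 11/25, 12/125, 8/125]  (j = 0..3)
p_4 = [0, 17/25, 32/125, 24/625, 16/625]  (j = 0..4)
p_5 = [0, 9/25, 12/25, 84/625, 48/3125, 32/3125]  (j = 0..5)
p_6 = [0, 8/25, 41/125, 172/625, 208/3125, 96/15625, 64/15625]  (j = 0..6)
p_7 = [0, 4/25, 11/25, 138/625, 448/3125, 496/15625, 192/78125, 128/78125]  (j = 0..7)
E[N_7] = Σ j·p_7(j) = 192248/78125;  E[N_7²] = Σ j²·p_7(j) = 559634/78125
Var[N_7] = 559634/78125 − (192248/78125)² = 6762112746/6103515625

6762112746/6103515625


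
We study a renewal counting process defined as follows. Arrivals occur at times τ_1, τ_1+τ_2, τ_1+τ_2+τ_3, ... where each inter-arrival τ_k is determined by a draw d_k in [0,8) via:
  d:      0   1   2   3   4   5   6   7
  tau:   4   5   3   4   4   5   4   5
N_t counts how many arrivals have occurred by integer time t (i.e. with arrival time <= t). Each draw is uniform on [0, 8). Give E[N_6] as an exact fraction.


Inter-arrival values over d=0..7: [4, 5, 3, 4, 4, 5, 4, 5]
Each d has probability 1/8, so the pmf of τ is: f(3) = 1/8, f(4) = 1/2, f(5) = 3/8
Renewal equation for m(n) = E[N_n]: condition on τ_1 = k (if k <= n, one arrival plus a fresh copy on the remaining n−k steps): m(n) = F(n) + Σ_{k<=n} f(k)·m(n−k), where F(n) = P(τ <= n) and m(0) = 0
m(1) = F(1) = 0
m(2) = F(2) = 0
m(3) = F(3) = 1/8
m(4) = F(4) = 5/8
m(5) = F(5) = 1
m(6) = F(6) + f(3)·m(3) = 1 + 1/8·1/8 = 65/64
E[N_6] = m(6) = 65/64

65/64


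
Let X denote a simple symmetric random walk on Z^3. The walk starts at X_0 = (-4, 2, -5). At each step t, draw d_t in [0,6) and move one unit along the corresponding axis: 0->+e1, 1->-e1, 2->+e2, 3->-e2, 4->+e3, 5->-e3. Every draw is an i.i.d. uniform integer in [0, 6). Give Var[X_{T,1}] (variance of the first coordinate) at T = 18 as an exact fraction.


Outcome values over d=0..5: [1, -1, 0, 0, 0, 0]
Σy = 0, Σy² = 2, M = 6
μ = 0/6 = 0,  σ² = 2/6 − (0)² = 1/3
Independent increments: Var[X_18] = 18·σ² = 18·(1/3) = 6

6


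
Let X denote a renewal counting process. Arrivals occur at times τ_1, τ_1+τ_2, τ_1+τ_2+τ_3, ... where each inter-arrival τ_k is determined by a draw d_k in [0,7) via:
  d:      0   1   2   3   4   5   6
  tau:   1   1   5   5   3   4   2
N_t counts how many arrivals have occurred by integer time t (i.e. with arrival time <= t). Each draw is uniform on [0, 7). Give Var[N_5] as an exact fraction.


Inter-arrival values over d=0..6: [1, 1, 5, 5, 3, 4, 2]
Each d has probability 1/7, so the pmf of τ is: f(1) = 2/7, f(2) = 1/7, f(3) = 1/7, f(4) = 1/7, f(5) = 2/7
Let p_n(j) = P(N_n = j), with p_0 = [1]. Condition on τ_1: p_n(0) = P(τ > n), and for j >= 1, p_n(j) = Σ_{k<=n} f(k)·p_{n−k}(j−1)
p_1 = [5/7, 2/7]  (j = 0..1)
p_2 = [4/7, 17/49, 4/49]  (j = 0..2)
p_3 = [3/7, 20/49, 48/343, 8/343]  (j = 0..3)
p_4 = [2/7, 22/49, 71/343, 124/2401, 16/2401]  (j = 0..4)
p_5 = [0, 30/49, 95/343, 218/2401, 304/16807, 32/16807]  (j = 0..5)
E[N_5] = Σ j·p_5(j) = 25554/16807;  E[N_5²] = Σ j²·p_5(j) = 48308/16807
Var[N_5] = 48308/16807 − (25554/16807)² = 158905640/282475249

158905640/282475249
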